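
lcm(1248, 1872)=3744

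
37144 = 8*4643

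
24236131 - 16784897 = 7451234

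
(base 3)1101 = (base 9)41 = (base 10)37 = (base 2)100101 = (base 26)1b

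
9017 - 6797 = 2220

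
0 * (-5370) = 0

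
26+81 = 107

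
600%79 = 47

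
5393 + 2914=8307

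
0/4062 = 0 = 0.00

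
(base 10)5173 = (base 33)4op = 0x1435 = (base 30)5md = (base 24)8nd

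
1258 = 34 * 37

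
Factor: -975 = -1*3^1*5^2*13^1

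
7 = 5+2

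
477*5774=2754198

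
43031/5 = 8606+1/5 = 8606.20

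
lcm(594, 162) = 1782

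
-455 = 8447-8902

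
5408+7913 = 13321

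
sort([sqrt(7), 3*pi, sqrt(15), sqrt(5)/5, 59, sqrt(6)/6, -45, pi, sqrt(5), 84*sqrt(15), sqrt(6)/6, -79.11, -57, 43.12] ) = [-79.11, -57, -45, sqrt(6)/6, sqrt(6)/6, sqrt(5)/5, sqrt(5), sqrt(7), pi, sqrt(15), 3*pi, 43.12, 59, 84*sqrt(15)] 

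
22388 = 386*58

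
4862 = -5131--9993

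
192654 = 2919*66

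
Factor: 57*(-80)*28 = -1*2^6*3^1*5^1*7^1*19^1 = -127680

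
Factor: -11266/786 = -1 * 3^ (-1) * 43^1 = -43/3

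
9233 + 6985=16218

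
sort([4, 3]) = [3, 4]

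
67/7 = 9 + 4/7 ≈ 9.57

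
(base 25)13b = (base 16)2c7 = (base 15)326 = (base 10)711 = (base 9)870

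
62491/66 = 5681/6 ≈ 946.83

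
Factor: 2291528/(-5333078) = -1 * 2^2 * 97^1 * 2953^1 * 2666539^(-1) = -1145764/2666539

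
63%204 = 63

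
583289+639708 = 1222997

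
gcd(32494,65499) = 7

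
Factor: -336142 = -1 * 2^1 * 168071^1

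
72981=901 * 81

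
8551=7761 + 790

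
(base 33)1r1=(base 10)1981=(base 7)5530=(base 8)3675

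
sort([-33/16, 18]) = [-33/16, 18]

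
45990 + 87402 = 133392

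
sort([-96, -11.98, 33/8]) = [-96, -11.98, 33/8]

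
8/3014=4/1507 ≈ 0.00265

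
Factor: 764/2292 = 3^(-1) = 1/3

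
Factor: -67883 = -1 * 67883^1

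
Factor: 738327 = 3^1*17^1*31^1*467^1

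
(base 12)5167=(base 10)8863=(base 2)10001010011111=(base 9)13137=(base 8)21237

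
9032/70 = 4516/35 ≈ 129.03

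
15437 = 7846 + 7591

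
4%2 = 0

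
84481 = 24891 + 59590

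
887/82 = 10 + 67/82≈10.82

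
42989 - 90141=-47152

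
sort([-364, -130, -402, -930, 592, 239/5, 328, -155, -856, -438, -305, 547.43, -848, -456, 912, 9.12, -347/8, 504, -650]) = [-930, -856, -848, -650, -456, -438, -402, -364, -305, -155, -130, -347/8, 9.12, 239/5, 328, 504, 547.43, 592, 912]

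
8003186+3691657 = 11694843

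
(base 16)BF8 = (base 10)3064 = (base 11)2336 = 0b101111111000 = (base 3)11012111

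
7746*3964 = 30705144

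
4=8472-8468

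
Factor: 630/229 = 2^1 * 3^2 * 5^1 * 7^1 * 229^(-1)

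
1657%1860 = 1657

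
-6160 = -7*880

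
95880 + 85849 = 181729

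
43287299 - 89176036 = -45888737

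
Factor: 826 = 2^1 * 7^1 * 59^1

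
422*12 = 5064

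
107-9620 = -9513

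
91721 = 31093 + 60628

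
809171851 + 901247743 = 1710419594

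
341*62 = 21142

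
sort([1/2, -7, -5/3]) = [-7, -5/3, 1/2]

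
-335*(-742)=248570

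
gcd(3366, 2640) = 66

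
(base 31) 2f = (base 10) 77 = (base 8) 115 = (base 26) 2p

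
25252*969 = 24469188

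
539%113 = 87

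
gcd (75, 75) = 75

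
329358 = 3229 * 102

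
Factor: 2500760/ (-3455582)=-1*2^2*5^1*13^ (-1)*29^ (-1)*101^1*619^1*4583^ (-1)=-1250380/1727791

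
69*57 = 3933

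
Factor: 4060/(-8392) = -1*2^(-1)*5^1*7^1*29^1*1049^(-1) = -1015/2098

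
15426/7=2203 + 5/7 ≈ 2203.71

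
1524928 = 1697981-173053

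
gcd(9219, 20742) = 3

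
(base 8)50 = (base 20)20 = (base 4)220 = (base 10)40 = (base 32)18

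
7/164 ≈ 0.0427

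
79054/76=1040 + 7/38 ≈ 1040.18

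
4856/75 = 64 + 56/75 ≈ 64.75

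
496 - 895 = -399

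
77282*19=1468358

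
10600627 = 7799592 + 2801035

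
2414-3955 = -1541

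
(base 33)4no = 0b1010000010011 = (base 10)5139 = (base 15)17c9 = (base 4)1100103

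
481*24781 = 11919661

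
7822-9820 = -1998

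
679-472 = 207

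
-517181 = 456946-974127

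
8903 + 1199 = 10102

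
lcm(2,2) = 2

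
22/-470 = -11/235 ≈ -0.0468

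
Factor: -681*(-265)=3^1*5^1*53^1*227^1=180465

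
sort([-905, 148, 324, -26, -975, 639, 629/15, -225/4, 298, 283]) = [-975, -905, -225/4, -26, 629/15, 148, 283, 298, 324, 639]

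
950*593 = 563350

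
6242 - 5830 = 412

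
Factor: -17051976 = -1*2^3*3^2*47^1*5039^1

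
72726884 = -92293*(-788) 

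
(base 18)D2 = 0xEC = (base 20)BG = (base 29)84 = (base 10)236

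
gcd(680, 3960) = 40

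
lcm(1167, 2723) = 8169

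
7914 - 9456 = -1542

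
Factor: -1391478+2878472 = 2^1*761^1*977^1 = 1486994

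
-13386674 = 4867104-18253778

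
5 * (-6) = -30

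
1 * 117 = 117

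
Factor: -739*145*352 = -1*2^5*5^1*11^1*29^1*739^1 = -37718560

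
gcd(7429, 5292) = 1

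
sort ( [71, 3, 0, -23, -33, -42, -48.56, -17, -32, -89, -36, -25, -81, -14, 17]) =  [-89, -81, -48.56, -42, -36, -33, -32, -25, -23, -17, -14, 0, 3, 17, 71]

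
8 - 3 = 5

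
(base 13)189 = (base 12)1b6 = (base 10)282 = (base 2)100011010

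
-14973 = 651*(-23)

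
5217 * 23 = 119991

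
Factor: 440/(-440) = -1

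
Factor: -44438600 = -1 * 2^3 * 5^2 * 222193^1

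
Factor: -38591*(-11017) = 7^1*23^1*37^1*149^1*479^1 = 425157047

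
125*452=56500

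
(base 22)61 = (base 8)205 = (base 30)4d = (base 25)58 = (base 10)133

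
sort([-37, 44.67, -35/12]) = [-37, -35/12, 44.67]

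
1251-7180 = -5929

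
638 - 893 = -255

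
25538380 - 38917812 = -13379432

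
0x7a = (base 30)42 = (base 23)57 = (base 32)3q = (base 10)122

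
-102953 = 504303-607256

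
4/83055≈0.0000482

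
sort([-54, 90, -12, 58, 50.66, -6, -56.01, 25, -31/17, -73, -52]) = [-73, -56.01, -54, -52, -12, -6, -31/17, 25, 50.66, 58, 90]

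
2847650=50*56953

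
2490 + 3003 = 5493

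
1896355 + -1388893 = 507462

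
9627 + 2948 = 12575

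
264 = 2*132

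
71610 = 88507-16897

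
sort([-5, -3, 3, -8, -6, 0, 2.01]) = [-8, -6, -5, -3, 0, 2.01, 3]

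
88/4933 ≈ 0.0178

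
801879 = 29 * 27651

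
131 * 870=113970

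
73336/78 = 940+8/39 ≈ 940.21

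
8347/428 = 19 + 215/428 ≈ 19.50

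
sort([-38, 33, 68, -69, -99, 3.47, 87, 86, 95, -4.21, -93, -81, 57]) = [-99, -93, -81, -69, -38, -4.21, 3.47, 33, 57, 68, 86, 87, 95]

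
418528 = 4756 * 88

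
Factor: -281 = -1 * 281^1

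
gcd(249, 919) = 1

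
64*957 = 61248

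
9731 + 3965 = 13696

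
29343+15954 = 45297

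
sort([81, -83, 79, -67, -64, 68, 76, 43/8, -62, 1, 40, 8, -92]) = [-92, -83, -67, -64, -62, 1, 43/8, 8, 40, 68, 76, 79, 81]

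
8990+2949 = 11939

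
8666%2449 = 1319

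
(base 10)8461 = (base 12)4a91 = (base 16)210d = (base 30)9c1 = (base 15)2791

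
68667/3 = 22889 = 22889.00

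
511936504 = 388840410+123096094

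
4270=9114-4844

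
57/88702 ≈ 0.000643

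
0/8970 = 0 = 0.00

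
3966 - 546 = 3420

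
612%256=100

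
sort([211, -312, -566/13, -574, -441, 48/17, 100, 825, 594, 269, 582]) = [-574, -441, -312, -566/13, 48/17, 100, 211, 269, 582, 594, 825]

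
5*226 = 1130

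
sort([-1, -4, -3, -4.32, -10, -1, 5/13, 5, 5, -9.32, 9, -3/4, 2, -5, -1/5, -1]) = [-10, -9.32, -5, -4.32, -4, -3, -1, -1, -1, -3/4, -1/5, 5/13, 2, 5, 5, 9]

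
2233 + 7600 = 9833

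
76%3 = 1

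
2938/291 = 10 + 28/291 ≈ 10.10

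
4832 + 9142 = 13974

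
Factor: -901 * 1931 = -1 * 17^1 * 53^1 * 1931^1 = -1739831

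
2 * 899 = 1798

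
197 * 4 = 788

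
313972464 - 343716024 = -29743560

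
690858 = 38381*18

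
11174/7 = 1596 + 2/7 ≈ 1596.29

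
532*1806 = 960792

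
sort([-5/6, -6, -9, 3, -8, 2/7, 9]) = [-9, -8, -6, -5/6, 2/7, 3, 9]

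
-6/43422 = -1/7237 ≈ -0.000138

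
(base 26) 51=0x83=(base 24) 5b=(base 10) 131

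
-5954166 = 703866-6658032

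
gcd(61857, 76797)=9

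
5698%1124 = 78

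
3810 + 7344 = 11154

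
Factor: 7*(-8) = -1*2^3*7^1 = -56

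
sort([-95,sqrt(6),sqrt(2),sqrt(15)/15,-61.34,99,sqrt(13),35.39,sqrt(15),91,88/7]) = [-95,-61.34,sqrt(15)/15,sqrt(2),sqrt(6),sqrt(13),sqrt(15),88/7,35.39,91,99]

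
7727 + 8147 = 15874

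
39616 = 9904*4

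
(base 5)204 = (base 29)1p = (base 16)36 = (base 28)1q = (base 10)54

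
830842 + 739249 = 1570091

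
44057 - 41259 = 2798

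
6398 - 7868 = -1470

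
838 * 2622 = 2197236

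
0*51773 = 0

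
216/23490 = 4/435 ≈ 0.00920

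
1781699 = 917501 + 864198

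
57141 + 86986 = 144127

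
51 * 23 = 1173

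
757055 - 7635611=-6878556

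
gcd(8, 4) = 4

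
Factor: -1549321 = -1 * 1549321^1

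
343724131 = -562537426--906261557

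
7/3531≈0.00198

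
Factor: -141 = -1 * 3^1 * 47^1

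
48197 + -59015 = -10818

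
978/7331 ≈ 0.133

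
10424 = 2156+8268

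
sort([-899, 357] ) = [-899, 357] 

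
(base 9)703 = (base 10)570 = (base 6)2350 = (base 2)1000111010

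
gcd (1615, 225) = 5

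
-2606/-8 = 1303/4 = 325.75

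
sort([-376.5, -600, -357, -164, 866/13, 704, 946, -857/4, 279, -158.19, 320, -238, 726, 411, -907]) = [-907, -600, -376.5, -357, -238, -857/4, -164, -158.19, 866/13, 279, 320, 411, 704, 726, 946]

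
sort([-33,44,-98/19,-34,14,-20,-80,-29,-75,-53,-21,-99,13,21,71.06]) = [-99,-80,-75,-53,-34,-33,-29,-21,-20,-98/19,13,14,21,44,71.06]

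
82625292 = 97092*851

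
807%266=9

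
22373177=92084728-69711551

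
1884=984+900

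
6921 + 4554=11475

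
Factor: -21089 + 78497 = 2^6 * 3^1 * 13^1 * 23^1 = 57408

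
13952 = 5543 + 8409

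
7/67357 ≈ 0.000104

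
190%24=22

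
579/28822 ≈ 0.0201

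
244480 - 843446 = -598966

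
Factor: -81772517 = -1*257^1*318181^1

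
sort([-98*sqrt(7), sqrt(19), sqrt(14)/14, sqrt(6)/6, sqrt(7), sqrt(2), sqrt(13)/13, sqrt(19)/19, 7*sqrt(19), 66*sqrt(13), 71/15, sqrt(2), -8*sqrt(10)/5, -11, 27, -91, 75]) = [-98*sqrt(7), -91, -11, -8*sqrt(10)/5, sqrt(19)/19, sqrt(14)/14, sqrt(13)/13, sqrt(6)/6, sqrt(2), sqrt(2), sqrt(7), sqrt(19), 71/15, 27, 7*sqrt(19), 75, 66*sqrt(13)]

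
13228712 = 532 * 24866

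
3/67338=1/22446 ≈ 0.0000446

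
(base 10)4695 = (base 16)1257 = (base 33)4a9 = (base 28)5rj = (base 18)e8f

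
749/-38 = -19 - 27/38≈-19.71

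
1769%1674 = 95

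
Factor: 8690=2^1*5^1*11^1*79^1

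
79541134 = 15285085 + 64256049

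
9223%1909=1587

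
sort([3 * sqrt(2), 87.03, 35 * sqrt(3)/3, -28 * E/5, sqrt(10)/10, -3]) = [-28 * E/5, -3, sqrt(10)/10, 3 * sqrt(2), 35 * sqrt(3)/3, 87.03]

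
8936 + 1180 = 10116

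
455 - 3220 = -2765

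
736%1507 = 736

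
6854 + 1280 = 8134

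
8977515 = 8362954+614561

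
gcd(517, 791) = 1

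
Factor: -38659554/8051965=-1 * 2^1 * 3^2 * 5^(-1) * 17^(-1) * 43^(-1) * 2203^(-1) * 2147753^1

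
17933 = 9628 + 8305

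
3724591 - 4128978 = -404387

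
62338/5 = 12467 + 3/5 = 12467.60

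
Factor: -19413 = -1*3^3*719^1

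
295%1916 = 295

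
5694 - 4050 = 1644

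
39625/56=707 + 33/56 ≈ 707.59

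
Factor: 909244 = 2^2*7^2*4639^1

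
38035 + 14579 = 52614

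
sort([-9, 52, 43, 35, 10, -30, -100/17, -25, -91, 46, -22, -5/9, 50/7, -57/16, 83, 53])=[-91, -30, -25, -22, -9, -100/17, -57/16, -5/9, 50/7, 10, 35, 43, 46, 52, 53, 83]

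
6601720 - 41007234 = -34405514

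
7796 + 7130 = 14926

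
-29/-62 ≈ 0.468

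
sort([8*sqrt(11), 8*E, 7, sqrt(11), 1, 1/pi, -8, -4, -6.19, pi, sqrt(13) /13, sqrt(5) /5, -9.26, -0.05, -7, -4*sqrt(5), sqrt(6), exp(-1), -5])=[-9.26, -4*sqrt(5), -8, -7, -6.19, -5, -4, -0.05, sqrt(13) /13, 1/pi, exp(-1), sqrt(5) /5, 1, sqrt(6), pi, sqrt(11), 7, 8*E, 8*sqrt(11)]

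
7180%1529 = 1064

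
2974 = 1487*2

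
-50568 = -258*196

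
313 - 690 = -377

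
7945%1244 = 481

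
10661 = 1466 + 9195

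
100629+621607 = 722236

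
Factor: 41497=17^1 * 2441^1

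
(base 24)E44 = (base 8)17744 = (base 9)12171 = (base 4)1333210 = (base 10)8164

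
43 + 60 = 103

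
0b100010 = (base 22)1c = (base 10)34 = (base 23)1b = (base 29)15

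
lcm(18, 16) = 144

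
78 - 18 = 60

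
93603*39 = 3650517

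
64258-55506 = 8752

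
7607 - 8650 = -1043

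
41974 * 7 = 293818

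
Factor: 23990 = 2^1*5^1*2399^1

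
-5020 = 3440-8460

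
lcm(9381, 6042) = 356478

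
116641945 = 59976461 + 56665484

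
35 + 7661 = 7696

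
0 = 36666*0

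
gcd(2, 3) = 1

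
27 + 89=116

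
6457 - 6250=207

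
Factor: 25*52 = 2^2*5^2*13^1 = 1300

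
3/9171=1/3057 ≈ 0.000327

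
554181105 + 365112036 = 919293141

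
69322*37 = 2564914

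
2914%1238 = 438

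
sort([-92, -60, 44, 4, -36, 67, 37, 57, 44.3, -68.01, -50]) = [-92, -68.01, -60, -50, -36, 4, 37, 44, 44.3, 57, 67]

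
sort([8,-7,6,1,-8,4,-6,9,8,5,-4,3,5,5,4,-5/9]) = [-8,-7,-6,-4,-5/9,1,3,4,4,5,5,5,6,8,8,9]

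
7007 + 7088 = 14095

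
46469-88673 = -42204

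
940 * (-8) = -7520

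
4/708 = 1/177 ≈ 0.00565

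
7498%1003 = 477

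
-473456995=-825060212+351603217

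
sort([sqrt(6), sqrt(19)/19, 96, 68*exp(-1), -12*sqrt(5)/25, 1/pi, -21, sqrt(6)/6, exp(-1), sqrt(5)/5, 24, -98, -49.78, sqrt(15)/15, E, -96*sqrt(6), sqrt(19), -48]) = [-96*sqrt(6), -98, -49.78, -48, -21, -12*sqrt(5)/25, sqrt(19)/19, sqrt(15)/15, 1/pi, exp(-1), sqrt(6)/6, sqrt(5)/5, sqrt(6), E, sqrt(19), 24, 68*exp(-1), 96]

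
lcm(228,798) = 1596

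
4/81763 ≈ 0.0000489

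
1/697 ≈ 0.00143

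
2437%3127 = 2437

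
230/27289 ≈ 0.00843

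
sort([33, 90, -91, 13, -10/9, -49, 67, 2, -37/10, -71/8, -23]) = [-91, -49, -23, -71/8, -37/10, -10/9, 2, 13, 33, 67, 90]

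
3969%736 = 289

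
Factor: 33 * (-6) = -1 * 2^1 * 3^2 * 11^1 = -198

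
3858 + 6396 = 10254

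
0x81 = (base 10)129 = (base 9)153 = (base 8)201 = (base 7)243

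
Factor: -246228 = -1*2^2*3^1*17^2*71^1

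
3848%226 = 6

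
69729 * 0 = 0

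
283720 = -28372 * (-10)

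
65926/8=32963/4=8240.75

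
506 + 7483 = 7989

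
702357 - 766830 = -64473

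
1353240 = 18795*72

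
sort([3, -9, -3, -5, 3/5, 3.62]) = [-9, -5, -3, 3/5, 3, 3.62]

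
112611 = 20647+91964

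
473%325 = 148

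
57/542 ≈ 0.105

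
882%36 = 18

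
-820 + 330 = -490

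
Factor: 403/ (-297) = -1*3^ (-3)*11^ (-1)*13^1*31^1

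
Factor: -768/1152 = -1 * 2^1 * 3^(-1) = -2/3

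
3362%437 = 303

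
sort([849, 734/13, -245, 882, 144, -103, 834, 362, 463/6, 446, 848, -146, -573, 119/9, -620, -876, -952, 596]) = [-952, -876, -620, -573, -245, -146, -103, 119/9, 734/13, 463/6, 144, 362, 446, 596, 834, 848, 849, 882]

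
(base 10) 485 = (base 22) 101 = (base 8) 745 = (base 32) f5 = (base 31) fk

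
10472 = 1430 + 9042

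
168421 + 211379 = 379800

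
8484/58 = 4242/29 ≈ 146.28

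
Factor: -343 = -1*7^3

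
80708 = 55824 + 24884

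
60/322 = 30/161 ≈ 0.186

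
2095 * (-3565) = -7468675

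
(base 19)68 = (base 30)42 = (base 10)122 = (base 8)172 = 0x7a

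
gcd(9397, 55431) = 1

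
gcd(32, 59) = 1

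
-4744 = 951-5695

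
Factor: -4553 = -1*29^1*157^1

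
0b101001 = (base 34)17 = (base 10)41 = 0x29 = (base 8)51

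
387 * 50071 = 19377477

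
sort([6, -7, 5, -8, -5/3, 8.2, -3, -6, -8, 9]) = [-8, -8, -7, -6, -3, -5/3, 5, 6, 8.2, 9]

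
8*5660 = 45280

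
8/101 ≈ 0.0792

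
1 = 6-5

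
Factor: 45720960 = 2^7*3^1*5^1*23813^1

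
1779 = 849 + 930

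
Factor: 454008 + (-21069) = 3^1*13^1*17^1*653^1 = 432939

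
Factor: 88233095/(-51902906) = -1*2^(-1)*5^1*11^(-1)*101^1*379^1*461^1*2359223^(-1)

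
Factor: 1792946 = 2^1*37^1*24229^1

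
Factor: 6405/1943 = 3^1*5^1*7^1*29^(-1)*61^1*67^(-1)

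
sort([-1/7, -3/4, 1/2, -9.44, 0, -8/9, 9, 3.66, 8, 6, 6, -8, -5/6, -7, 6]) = [-9.44, -8, -7, -8/9, -5/6, -3/4, -1/7, 0, 1/2, 3.66, 6, 6, 6, 8, 9]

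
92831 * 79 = 7333649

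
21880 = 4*5470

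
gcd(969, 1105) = 17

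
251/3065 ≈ 0.0819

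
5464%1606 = 646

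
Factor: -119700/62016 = -1*2^(-4)*3^1*5^2*7^1*17^(-1) = -525/272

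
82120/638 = 41060/319 ≈ 128.71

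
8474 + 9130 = 17604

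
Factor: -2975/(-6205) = 5^1 * 7^1 * 73^(-1) = 35/73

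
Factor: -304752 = -1*2^4*3^1*7^1*907^1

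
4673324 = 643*7268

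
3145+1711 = 4856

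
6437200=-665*(-9680)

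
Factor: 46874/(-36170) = -1 * 5^(-1) * 23^1 * 1019^1 * 3617^(-1) = -23437/18085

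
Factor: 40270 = 2^1*5^1*4027^1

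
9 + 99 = 108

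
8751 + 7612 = 16363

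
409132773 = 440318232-31185459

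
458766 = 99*4634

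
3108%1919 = 1189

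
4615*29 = 133835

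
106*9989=1058834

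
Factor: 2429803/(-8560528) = -1*2^(-4)*79^1*30757^1*535033^(-1)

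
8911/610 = 14 + 371/610 ≈ 14.61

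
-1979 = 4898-6877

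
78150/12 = 13025/2 = 6512.50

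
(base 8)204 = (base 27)4o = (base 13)a2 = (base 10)132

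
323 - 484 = -161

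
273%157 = 116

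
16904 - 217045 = -200141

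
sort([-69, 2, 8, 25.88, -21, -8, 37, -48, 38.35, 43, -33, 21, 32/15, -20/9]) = [-69, -48, -33, -21, -8, -20/9, 2, 32/15, 8, 21, 25.88, 37, 38.35, 43]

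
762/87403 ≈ 0.00872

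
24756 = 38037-13281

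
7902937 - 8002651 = -99714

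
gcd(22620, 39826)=2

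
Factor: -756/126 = -1*2^1*3^1 = -6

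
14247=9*1583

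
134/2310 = 67/1155 ≈ 0.0580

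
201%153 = 48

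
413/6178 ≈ 0.0669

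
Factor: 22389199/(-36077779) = -1 * 7^1 * 61^(-1) * 127^(-1) * 1129^1 * 2833^1 * 4657^(-1)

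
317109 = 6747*47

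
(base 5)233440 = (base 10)8620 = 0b10000110101100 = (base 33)7u7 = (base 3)102211021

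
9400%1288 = 384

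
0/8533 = 0 = 0.00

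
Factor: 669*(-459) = -1*3^4*17^1*223^1 = -307071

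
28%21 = 7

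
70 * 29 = 2030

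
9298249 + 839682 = 10137931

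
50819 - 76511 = -25692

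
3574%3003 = 571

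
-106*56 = -5936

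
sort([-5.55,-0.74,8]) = [-5.55,-0.74,8]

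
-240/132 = -1 - 9/11 ≈ -1.82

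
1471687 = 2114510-642823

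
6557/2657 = 2 + 1243/2657 ≈ 2.47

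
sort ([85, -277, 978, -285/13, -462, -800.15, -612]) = [-800.15, -612, -462, -277, -285/13, 85, 978]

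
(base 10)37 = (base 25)1c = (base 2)100101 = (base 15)27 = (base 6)101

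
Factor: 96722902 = 2^1*48361451^1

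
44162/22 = 22081/11≈2007.36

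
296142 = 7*42306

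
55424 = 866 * 64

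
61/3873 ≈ 0.0158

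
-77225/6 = -12870 - 5/6 ≈ -12870.83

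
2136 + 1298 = 3434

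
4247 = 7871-3624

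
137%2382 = 137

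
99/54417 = 3/1649 ≈ 0.00182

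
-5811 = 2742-8553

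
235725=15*15715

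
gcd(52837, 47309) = 1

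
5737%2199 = 1339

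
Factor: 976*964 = 2^6*61^1*241^1 = 940864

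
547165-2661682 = -2114517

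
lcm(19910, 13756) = 756580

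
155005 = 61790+93215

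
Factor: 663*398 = 2^1*3^1*13^1*17^1*199^1 = 263874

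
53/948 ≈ 0.0559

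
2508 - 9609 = -7101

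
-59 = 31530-31589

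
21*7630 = 160230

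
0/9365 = 0 = 0.00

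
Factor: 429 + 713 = 2^1 * 571^1 = 1142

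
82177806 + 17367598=99545404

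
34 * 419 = 14246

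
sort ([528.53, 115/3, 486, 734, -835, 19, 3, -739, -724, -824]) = [-835, -824, -739, -724, 3, 19, 115/3, 486, 528.53, 734]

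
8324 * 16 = 133184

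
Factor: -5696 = -1 * 2^6 * 89^1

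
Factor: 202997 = 17^1*11941^1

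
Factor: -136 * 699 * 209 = -1 * 2^3 * 3^1 * 11^1 * 17^1 * 19^1 * 233^1 = -19868376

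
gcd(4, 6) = 2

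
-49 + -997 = -1046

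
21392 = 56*382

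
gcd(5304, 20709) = 39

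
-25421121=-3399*7479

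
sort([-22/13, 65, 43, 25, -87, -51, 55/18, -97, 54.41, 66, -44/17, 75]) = [-97, -87, -51, -44/17, -22/13, 55/18, 25, 43, 54.41, 65, 66, 75]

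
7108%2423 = 2262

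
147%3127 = 147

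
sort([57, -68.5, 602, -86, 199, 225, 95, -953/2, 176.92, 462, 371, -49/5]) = [-953/2, -86, -68.5, -49/5, 57, 95, 176.92, 199, 225, 371, 462, 602]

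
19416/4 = 4854 = 4854.00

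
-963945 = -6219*155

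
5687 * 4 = 22748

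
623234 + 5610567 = 6233801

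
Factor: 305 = 5^1 * 61^1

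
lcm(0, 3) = 0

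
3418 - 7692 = -4274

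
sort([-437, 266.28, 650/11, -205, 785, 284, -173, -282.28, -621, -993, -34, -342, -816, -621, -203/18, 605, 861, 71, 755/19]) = [-993, -816, -621, -621, -437, -342, -282.28, -205, -173, -34, -203/18, 755/19, 650/11, 71, 266.28, 284, 605, 785, 861]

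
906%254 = 144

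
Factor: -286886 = -1 * 2^1 * 143443^1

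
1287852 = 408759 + 879093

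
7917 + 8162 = 16079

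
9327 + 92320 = 101647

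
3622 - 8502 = -4880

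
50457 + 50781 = 101238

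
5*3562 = 17810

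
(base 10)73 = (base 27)2j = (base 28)2h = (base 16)49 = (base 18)41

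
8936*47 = 419992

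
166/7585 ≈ 0.0219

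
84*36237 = 3043908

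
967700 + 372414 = 1340114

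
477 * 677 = 322929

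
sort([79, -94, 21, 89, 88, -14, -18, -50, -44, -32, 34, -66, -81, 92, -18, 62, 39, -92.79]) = [-94, -92.79, -81, -66, -50, -44, -32, -18, -18, -14, 21, 34, 39, 62, 79, 88, 89, 92]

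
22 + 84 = 106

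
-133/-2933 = 19/419 ≈ 0.0453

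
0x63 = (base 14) 71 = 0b1100011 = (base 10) 99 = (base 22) 4b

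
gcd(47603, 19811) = 1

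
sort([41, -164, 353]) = [-164, 41, 353]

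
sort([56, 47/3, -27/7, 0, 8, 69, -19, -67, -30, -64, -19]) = [-67, -64, -30, -19, -19, -27/7, 0, 8, 47/3, 56, 69]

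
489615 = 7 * 69945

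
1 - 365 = -364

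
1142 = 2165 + -1023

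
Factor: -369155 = -1 * 5^1 * 17^1 * 43^1 * 101^1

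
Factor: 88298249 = 13^1 * 2003^1 * 3391^1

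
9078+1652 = 10730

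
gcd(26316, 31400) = 4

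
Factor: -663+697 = 2^1*17^1 = 34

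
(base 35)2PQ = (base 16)D17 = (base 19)957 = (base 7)12525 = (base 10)3351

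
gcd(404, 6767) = 101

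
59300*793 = 47024900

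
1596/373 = 4 + 104/373≈4.28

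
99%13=8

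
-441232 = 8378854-8820086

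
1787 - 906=881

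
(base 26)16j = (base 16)353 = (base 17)2g1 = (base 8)1523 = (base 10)851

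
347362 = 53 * 6554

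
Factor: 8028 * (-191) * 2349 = -1 * 2^2 * 3^6 * 29^1 * 191^1 * 223^1 = -3601834452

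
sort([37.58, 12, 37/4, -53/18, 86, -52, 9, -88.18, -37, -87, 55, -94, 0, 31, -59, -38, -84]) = [-94, -88.18, -87, -84, -59, -52, -38, -37, -53/18, 0, 9, 37/4, 12, 31, 37.58, 55, 86]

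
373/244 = 1 + 129/244 ≈ 1.53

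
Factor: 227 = 227^1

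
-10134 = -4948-5186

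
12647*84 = 1062348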